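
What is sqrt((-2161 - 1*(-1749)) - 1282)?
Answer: 11*I*sqrt(14) ≈ 41.158*I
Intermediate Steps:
sqrt((-2161 - 1*(-1749)) - 1282) = sqrt((-2161 + 1749) - 1282) = sqrt(-412 - 1282) = sqrt(-1694) = 11*I*sqrt(14)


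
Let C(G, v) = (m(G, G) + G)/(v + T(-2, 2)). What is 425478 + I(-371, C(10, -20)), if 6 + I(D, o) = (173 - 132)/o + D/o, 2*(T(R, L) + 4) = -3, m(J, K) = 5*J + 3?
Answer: 2979239/7 ≈ 4.2561e+5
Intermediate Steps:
m(J, K) = 3 + 5*J
T(R, L) = -11/2 (T(R, L) = -4 + (½)*(-3) = -4 - 3/2 = -11/2)
C(G, v) = (3 + 6*G)/(-11/2 + v) (C(G, v) = ((3 + 5*G) + G)/(v - 11/2) = (3 + 6*G)/(-11/2 + v))
I(D, o) = -6 + 41/o + D/o (I(D, o) = -6 + ((173 - 132)/o + D/o) = -6 + (41/o + D/o) = -6 + 41/o + D/o)
425478 + I(-371, C(10, -20)) = 425478 + (41 - 371 - 36*(1 + 2*10)/(-11 + 2*(-20)))/((6*(1 + 2*10)/(-11 + 2*(-20)))) = 425478 + (41 - 371 - 36*(1 + 20)/(-11 - 40))/((6*(1 + 20)/(-11 - 40))) = 425478 + (41 - 371 - 36*21/(-51))/((6*21/(-51))) = 425478 + (41 - 371 - 36*(-1)*21/51)/((6*(-1/51)*21)) = 425478 + (41 - 371 - 6*(-42/17))/(-42/17) = 425478 - 17*(41 - 371 + 252/17)/42 = 425478 - 17/42*(-5358/17) = 425478 + 893/7 = 2979239/7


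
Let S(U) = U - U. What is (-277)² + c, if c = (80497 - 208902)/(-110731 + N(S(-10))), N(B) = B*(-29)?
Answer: 8496407304/110731 ≈ 76730.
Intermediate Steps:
S(U) = 0
N(B) = -29*B
c = 128405/110731 (c = (80497 - 208902)/(-110731 - 29*0) = -128405/(-110731 + 0) = -128405/(-110731) = -128405*(-1/110731) = 128405/110731 ≈ 1.1596)
(-277)² + c = (-277)² + 128405/110731 = 76729 + 128405/110731 = 8496407304/110731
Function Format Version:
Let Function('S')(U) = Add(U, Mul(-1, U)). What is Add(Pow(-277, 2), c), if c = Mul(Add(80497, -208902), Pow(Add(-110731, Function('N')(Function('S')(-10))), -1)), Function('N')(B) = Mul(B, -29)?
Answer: Rational(8496407304, 110731) ≈ 76730.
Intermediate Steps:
Function('S')(U) = 0
Function('N')(B) = Mul(-29, B)
c = Rational(128405, 110731) (c = Mul(Add(80497, -208902), Pow(Add(-110731, Mul(-29, 0)), -1)) = Mul(-128405, Pow(Add(-110731, 0), -1)) = Mul(-128405, Pow(-110731, -1)) = Mul(-128405, Rational(-1, 110731)) = Rational(128405, 110731) ≈ 1.1596)
Add(Pow(-277, 2), c) = Add(Pow(-277, 2), Rational(128405, 110731)) = Add(76729, Rational(128405, 110731)) = Rational(8496407304, 110731)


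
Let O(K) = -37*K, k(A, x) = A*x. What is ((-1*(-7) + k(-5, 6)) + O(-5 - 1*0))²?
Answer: 26244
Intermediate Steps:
((-1*(-7) + k(-5, 6)) + O(-5 - 1*0))² = ((-1*(-7) - 5*6) - 37*(-5 - 1*0))² = ((7 - 30) - 37*(-5 + 0))² = (-23 - 37*(-5))² = (-23 + 185)² = 162² = 26244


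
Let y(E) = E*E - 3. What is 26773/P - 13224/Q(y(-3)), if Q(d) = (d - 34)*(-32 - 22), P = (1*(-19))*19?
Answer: -1885610/22743 ≈ -82.909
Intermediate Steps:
P = -361 (P = -19*19 = -361)
y(E) = -3 + E² (y(E) = E² - 3 = -3 + E²)
Q(d) = 1836 - 54*d (Q(d) = (-34 + d)*(-54) = 1836 - 54*d)
26773/P - 13224/Q(y(-3)) = 26773/(-361) - 13224/(1836 - 54*(-3 + (-3)²)) = 26773*(-1/361) - 13224/(1836 - 54*(-3 + 9)) = -26773/361 - 13224/(1836 - 54*6) = -26773/361 - 13224/(1836 - 324) = -26773/361 - 13224/1512 = -26773/361 - 13224*1/1512 = -26773/361 - 551/63 = -1885610/22743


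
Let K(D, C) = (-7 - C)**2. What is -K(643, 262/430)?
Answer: -2676496/46225 ≈ -57.901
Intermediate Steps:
-K(643, 262/430) = -(7 + 262/430)**2 = -(7 + 262*(1/430))**2 = -(7 + 131/215)**2 = -(1636/215)**2 = -1*2676496/46225 = -2676496/46225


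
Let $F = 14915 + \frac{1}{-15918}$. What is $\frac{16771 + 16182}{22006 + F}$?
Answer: $\frac{524545854}{587708477} \approx 0.89253$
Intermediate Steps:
$F = \frac{237416969}{15918}$ ($F = 14915 - \frac{1}{15918} = \frac{237416969}{15918} \approx 14915.0$)
$\frac{16771 + 16182}{22006 + F} = \frac{16771 + 16182}{22006 + \frac{237416969}{15918}} = \frac{32953}{\frac{587708477}{15918}} = 32953 \cdot \frac{15918}{587708477} = \frac{524545854}{587708477}$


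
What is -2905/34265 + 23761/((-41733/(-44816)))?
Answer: 1042507179665/40856607 ≈ 25516.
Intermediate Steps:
-2905/34265 + 23761/((-41733/(-44816))) = -2905*1/34265 + 23761/((-41733*(-1/44816))) = -83/979 + 23761/(41733/44816) = -83/979 + 23761*(44816/41733) = -83/979 + 1064872976/41733 = 1042507179665/40856607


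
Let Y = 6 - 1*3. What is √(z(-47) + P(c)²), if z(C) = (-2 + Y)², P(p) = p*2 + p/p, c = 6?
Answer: √170 ≈ 13.038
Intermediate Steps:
P(p) = 1 + 2*p (P(p) = 2*p + 1 = 1 + 2*p)
Y = 3 (Y = 6 - 3 = 3)
z(C) = 1 (z(C) = (-2 + 3)² = 1² = 1)
√(z(-47) + P(c)²) = √(1 + (1 + 2*6)²) = √(1 + (1 + 12)²) = √(1 + 13²) = √(1 + 169) = √170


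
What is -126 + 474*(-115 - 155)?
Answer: -128106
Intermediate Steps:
-126 + 474*(-115 - 155) = -126 + 474*(-270) = -126 - 127980 = -128106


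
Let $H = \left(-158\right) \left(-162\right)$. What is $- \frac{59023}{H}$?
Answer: $- \frac{59023}{25596} \approx -2.3059$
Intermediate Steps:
$H = 25596$
$- \frac{59023}{H} = - \frac{59023}{25596}$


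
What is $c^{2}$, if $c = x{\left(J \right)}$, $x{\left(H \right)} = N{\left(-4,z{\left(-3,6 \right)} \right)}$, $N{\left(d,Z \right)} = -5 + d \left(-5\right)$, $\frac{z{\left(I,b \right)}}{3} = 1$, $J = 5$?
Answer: $225$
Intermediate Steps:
$z{\left(I,b \right)} = 3$ ($z{\left(I,b \right)} = 3 \cdot 1 = 3$)
$N{\left(d,Z \right)} = -5 - 5 d$
$x{\left(H \right)} = 15$ ($x{\left(H \right)} = -5 - -20 = -5 + 20 = 15$)
$c = 15$
$c^{2} = 15^{2} = 225$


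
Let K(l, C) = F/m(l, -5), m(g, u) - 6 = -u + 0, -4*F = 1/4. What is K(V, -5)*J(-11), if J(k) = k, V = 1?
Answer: 1/16 ≈ 0.062500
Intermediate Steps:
F = -1/16 (F = -1/4/4 = -1/4*1/4 = -1/16 ≈ -0.062500)
m(g, u) = 6 - u (m(g, u) = 6 + (-u + 0) = 6 - u)
K(l, C) = -1/176 (K(l, C) = -1/(16*(6 - 1*(-5))) = -1/(16*(6 + 5)) = -1/16/11 = -1/16*1/11 = -1/176)
K(V, -5)*J(-11) = -1/176*(-11) = 1/16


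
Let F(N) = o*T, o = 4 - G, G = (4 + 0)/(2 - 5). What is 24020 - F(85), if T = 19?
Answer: 71756/3 ≈ 23919.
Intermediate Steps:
G = -4/3 (G = 4/(-3) = 4*(-⅓) = -4/3 ≈ -1.3333)
o = 16/3 (o = 4 - 1*(-4/3) = 4 + 4/3 = 16/3 ≈ 5.3333)
F(N) = 304/3 (F(N) = (16/3)*19 = 304/3)
24020 - F(85) = 24020 - 1*304/3 = 24020 - 304/3 = 71756/3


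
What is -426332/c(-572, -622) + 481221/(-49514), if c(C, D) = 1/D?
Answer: 13130047965835/49514 ≈ 2.6518e+8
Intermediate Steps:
-426332/c(-572, -622) + 481221/(-49514) = -426332/(1/(-622)) + 481221/(-49514) = -426332/(-1/622) + 481221*(-1/49514) = -426332*(-622) - 481221/49514 = 265178504 - 481221/49514 = 13130047965835/49514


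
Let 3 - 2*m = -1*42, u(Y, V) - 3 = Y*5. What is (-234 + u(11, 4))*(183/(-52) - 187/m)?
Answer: 1218052/585 ≈ 2082.1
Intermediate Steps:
u(Y, V) = 3 + 5*Y (u(Y, V) = 3 + Y*5 = 3 + 5*Y)
m = 45/2 (m = 3/2 - (-1)*42/2 = 3/2 - 1/2*(-42) = 3/2 + 21 = 45/2 ≈ 22.500)
(-234 + u(11, 4))*(183/(-52) - 187/m) = (-234 + (3 + 5*11))*(183/(-52) - 187/45/2) = (-234 + (3 + 55))*(183*(-1/52) - 187*2/45) = (-234 + 58)*(-183/52 - 374/45) = -176*(-27683/2340) = 1218052/585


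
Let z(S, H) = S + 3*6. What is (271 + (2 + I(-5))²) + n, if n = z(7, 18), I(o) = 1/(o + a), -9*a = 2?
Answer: 661089/2209 ≈ 299.27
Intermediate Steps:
a = -2/9 (a = -⅑*2 = -2/9 ≈ -0.22222)
z(S, H) = 18 + S (z(S, H) = S + 18 = 18 + S)
I(o) = 1/(-2/9 + o) (I(o) = 1/(o - 2/9) = 1/(-2/9 + o))
n = 25 (n = 18 + 7 = 25)
(271 + (2 + I(-5))²) + n = (271 + (2 + 9/(-2 + 9*(-5)))²) + 25 = (271 + (2 + 9/(-2 - 45))²) + 25 = (271 + (2 + 9/(-47))²) + 25 = (271 + (2 + 9*(-1/47))²) + 25 = (271 + (2 - 9/47)²) + 25 = (271 + (85/47)²) + 25 = (271 + 7225/2209) + 25 = 605864/2209 + 25 = 661089/2209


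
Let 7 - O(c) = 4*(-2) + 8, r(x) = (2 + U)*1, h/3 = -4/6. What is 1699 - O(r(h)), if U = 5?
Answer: 1692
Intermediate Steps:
h = -2 (h = 3*(-4/6) = 3*(-4*⅙) = 3*(-⅔) = -2)
r(x) = 7 (r(x) = (2 + 5)*1 = 7*1 = 7)
O(c) = 7 (O(c) = 7 - (4*(-2) + 8) = 7 - (-8 + 8) = 7 - 1*0 = 7 + 0 = 7)
1699 - O(r(h)) = 1699 - 1*7 = 1699 - 7 = 1692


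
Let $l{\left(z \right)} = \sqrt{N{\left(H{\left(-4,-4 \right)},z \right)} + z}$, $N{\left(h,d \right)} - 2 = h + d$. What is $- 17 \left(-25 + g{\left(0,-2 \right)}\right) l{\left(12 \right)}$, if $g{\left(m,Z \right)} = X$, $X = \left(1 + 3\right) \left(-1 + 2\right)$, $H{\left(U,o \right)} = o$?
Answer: $357 \sqrt{22} \approx 1674.5$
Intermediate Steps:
$N{\left(h,d \right)} = 2 + d + h$ ($N{\left(h,d \right)} = 2 + \left(h + d\right) = 2 + \left(d + h\right) = 2 + d + h$)
$X = 4$ ($X = 4 \cdot 1 = 4$)
$g{\left(m,Z \right)} = 4$
$l{\left(z \right)} = \sqrt{-2 + 2 z}$ ($l{\left(z \right)} = \sqrt{\left(2 + z - 4\right) + z} = \sqrt{\left(-2 + z\right) + z} = \sqrt{-2 + 2 z}$)
$- 17 \left(-25 + g{\left(0,-2 \right)}\right) l{\left(12 \right)} = - 17 \left(-25 + 4\right) \sqrt{-2 + 2 \cdot 12} = \left(-17\right) \left(-21\right) \sqrt{-2 + 24} = 357 \sqrt{22}$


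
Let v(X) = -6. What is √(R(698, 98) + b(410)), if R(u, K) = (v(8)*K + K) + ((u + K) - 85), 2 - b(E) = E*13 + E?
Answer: 3*I*√613 ≈ 74.276*I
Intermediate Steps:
b(E) = 2 - 14*E (b(E) = 2 - (E*13 + E) = 2 - (13*E + E) = 2 - 14*E)
R(u, K) = -85 + u - 4*K (R(u, K) = (-6*K + K) + ((u + K) - 85) = -5*K + ((K + u) - 85) = -5*K + (-85 + K + u) = -85 + u - 4*K)
√(R(698, 98) + b(410)) = √((-85 + 698 - 4*98) + (2 - 14*410)) = √((-85 + 698 - 392) + (2 - 5740)) = √(221 - 5738) = √(-5517) = 3*I*√613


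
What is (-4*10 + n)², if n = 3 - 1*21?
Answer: 3364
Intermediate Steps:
n = -18 (n = 3 - 21 = -18)
(-4*10 + n)² = (-4*10 - 18)² = (-40 - 18)² = (-58)² = 3364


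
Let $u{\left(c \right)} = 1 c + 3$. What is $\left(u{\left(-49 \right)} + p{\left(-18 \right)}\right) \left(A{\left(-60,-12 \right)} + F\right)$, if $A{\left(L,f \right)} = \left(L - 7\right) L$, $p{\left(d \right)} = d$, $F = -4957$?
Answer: $59968$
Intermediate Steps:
$u{\left(c \right)} = 3 + c$ ($u{\left(c \right)} = c + 3 = 3 + c$)
$A{\left(L,f \right)} = L \left(-7 + L\right)$ ($A{\left(L,f \right)} = \left(L - 7\right) L = \left(-7 + L\right) L = L \left(-7 + L\right)$)
$\left(u{\left(-49 \right)} + p{\left(-18 \right)}\right) \left(A{\left(-60,-12 \right)} + F\right) = \left(\left(3 - 49\right) - 18\right) \left(- 60 \left(-7 - 60\right) - 4957\right) = \left(-46 - 18\right) \left(\left(-60\right) \left(-67\right) - 4957\right) = - 64 \left(4020 - 4957\right) = \left(-64\right) \left(-937\right) = 59968$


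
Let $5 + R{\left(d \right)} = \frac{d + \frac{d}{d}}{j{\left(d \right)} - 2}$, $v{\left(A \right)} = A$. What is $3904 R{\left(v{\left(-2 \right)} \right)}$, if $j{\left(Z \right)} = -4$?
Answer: $- \frac{56608}{3} \approx -18869.0$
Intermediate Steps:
$R{\left(d \right)} = - \frac{31}{6} - \frac{d}{6}$ ($R{\left(d \right)} = -5 + \frac{d + \frac{d}{d}}{-4 - 2} = -5 + \frac{d + 1}{-6} = -5 + \left(1 + d\right) \left(- \frac{1}{6}\right) = -5 - \left(\frac{1}{6} + \frac{d}{6}\right) = - \frac{31}{6} - \frac{d}{6}$)
$3904 R{\left(v{\left(-2 \right)} \right)} = 3904 \left(- \frac{31}{6} - - \frac{1}{3}\right) = 3904 \left(- \frac{31}{6} + \frac{1}{3}\right) = 3904 \left(- \frac{29}{6}\right) = - \frac{56608}{3}$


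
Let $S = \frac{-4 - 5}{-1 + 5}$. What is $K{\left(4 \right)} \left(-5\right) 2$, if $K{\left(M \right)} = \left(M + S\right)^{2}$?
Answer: $- \frac{245}{8} \approx -30.625$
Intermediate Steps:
$S = - \frac{9}{4} \approx -2.25$
$K{\left(M \right)} = \left(- \frac{9}{4} + M\right)^{2}$ ($K{\left(M \right)} = \left(M - \frac{9}{4}\right)^{2} = \left(- \frac{9}{4} + M\right)^{2}$)
$K{\left(4 \right)} \left(-5\right) 2 = \frac{\left(-9 + 4 \cdot 4\right)^{2}}{16} \left(-5\right) 2 = \frac{\left(-9 + 16\right)^{2}}{16} \left(-5\right) 2 = \frac{7^{2}}{16} \left(-5\right) 2 = \frac{1}{16} \cdot 49 \left(-5\right) 2 = \frac{49}{16} \left(-5\right) 2 = \left(- \frac{245}{16}\right) 2 = - \frac{245}{8}$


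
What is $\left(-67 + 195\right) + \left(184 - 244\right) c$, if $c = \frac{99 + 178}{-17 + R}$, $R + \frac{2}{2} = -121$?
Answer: $\frac{34412}{139} \approx 247.57$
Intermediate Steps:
$R = -122$ ($R = -1 - 121 = -122$)
$c = - \frac{277}{139}$ ($c = \frac{99 + 178}{-17 - 122} = \frac{277}{-139} = 277 \left(- \frac{1}{139}\right) = - \frac{277}{139} \approx -1.9928$)
$\left(-67 + 195\right) + \left(184 - 244\right) c = \left(-67 + 195\right) + \left(184 - 244\right) \left(- \frac{277}{139}\right) = 128 + \left(184 - 244\right) \left(- \frac{277}{139}\right) = 128 - - \frac{16620}{139} = 128 + \frac{16620}{139} = \frac{34412}{139}$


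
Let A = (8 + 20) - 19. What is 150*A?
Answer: 1350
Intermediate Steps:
A = 9 (A = 28 - 19 = 9)
150*A = 150*9 = 1350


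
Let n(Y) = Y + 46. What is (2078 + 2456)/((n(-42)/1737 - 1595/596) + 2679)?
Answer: 4693832568/2770671977 ≈ 1.6941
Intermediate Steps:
n(Y) = 46 + Y
(2078 + 2456)/((n(-42)/1737 - 1595/596) + 2679) = (2078 + 2456)/(((46 - 42)/1737 - 1595/596) + 2679) = 4534/((4*(1/1737) - 1595*1/596) + 2679) = 4534/((4/1737 - 1595/596) + 2679) = 4534/(-2768131/1035252 + 2679) = 4534/(2770671977/1035252) = 4534*(1035252/2770671977) = 4693832568/2770671977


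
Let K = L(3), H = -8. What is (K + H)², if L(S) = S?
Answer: 25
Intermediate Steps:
K = 3
(K + H)² = (3 - 8)² = (-5)² = 25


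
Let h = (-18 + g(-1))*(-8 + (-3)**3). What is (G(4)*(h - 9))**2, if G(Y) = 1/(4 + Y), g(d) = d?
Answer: 6724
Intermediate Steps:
h = 665 (h = (-18 - 1)*(-8 + (-3)**3) = -19*(-8 - 27) = -19*(-35) = 665)
(G(4)*(h - 9))**2 = ((665 - 9)/(4 + 4))**2 = (656/8)**2 = ((1/8)*656)**2 = 82**2 = 6724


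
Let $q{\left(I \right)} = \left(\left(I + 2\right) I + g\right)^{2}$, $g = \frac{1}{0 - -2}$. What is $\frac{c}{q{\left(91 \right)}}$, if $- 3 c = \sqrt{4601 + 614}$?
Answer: $- \frac{4 \sqrt{5215}}{859569987} \approx -3.3605 \cdot 10^{-7}$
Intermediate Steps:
$c = - \frac{\sqrt{5215}}{3}$ ($c = - \frac{\sqrt{4601 + 614}}{3} = - \frac{\sqrt{5215}}{3} \approx -24.072$)
$g = \frac{1}{2}$ ($g = \frac{1}{0 + \left(-1 + 3\right)} = \frac{1}{0 + 2} = \frac{1}{2} \approx 0.5$)
$q{\left(I \right)} = \left(\frac{1}{2} + I \left(2 + I\right)\right)^{2}$ ($q{\left(I \right)} = \left(\left(I + 2\right) I + \frac{1}{2}\right)^{2} = \left(\left(2 + I\right) I + \frac{1}{2}\right)^{2} = \left(I \left(2 + I\right) + \frac{1}{2}\right)^{2} = \left(\frac{1}{2} + I \left(2 + I\right)\right)^{2}$)
$\frac{c}{q{\left(91 \right)}} = \frac{\left(- \frac{1}{3}\right) \sqrt{5215}}{\frac{1}{4} \left(1 + 2 \cdot 91^{2} + 4 \cdot 91\right)^{2}} = \frac{\left(- \frac{1}{3}\right) \sqrt{5215}}{\frac{1}{4} \left(1 + 2 \cdot 8281 + 364\right)^{2}} = \frac{\left(- \frac{1}{3}\right) \sqrt{5215}}{\frac{1}{4} \left(1 + 16562 + 364\right)^{2}} = \frac{\left(- \frac{1}{3}\right) \sqrt{5215}}{\frac{1}{4} \cdot 16927^{2}} = \frac{\left(- \frac{1}{3}\right) \sqrt{5215}}{\frac{1}{4} \cdot 286523329} = \frac{\left(- \frac{1}{3}\right) \sqrt{5215}}{\frac{286523329}{4}} = - \frac{\sqrt{5215}}{3} \cdot \frac{4}{286523329} = - \frac{4 \sqrt{5215}}{859569987}$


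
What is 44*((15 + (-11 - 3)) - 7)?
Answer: -264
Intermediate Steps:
44*((15 + (-11 - 3)) - 7) = 44*((15 - 14) - 7) = 44*(1 - 7) = 44*(-6) = -264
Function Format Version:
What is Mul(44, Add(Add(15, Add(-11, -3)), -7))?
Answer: -264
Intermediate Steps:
Mul(44, Add(Add(15, Add(-11, -3)), -7)) = Mul(44, Add(Add(15, -14), -7)) = Mul(44, Add(1, -7)) = Mul(44, -6) = -264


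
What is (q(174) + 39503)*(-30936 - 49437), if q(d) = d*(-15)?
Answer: -2965201089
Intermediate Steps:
q(d) = -15*d
(q(174) + 39503)*(-30936 - 49437) = (-15*174 + 39503)*(-30936 - 49437) = (-2610 + 39503)*(-80373) = 36893*(-80373) = -2965201089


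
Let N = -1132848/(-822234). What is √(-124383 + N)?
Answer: 3*I*√259538666540559/137039 ≈ 352.68*I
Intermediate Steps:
N = 188808/137039 (N = -1132848*(-1/822234) = 188808/137039 ≈ 1.3778)
√(-124383 + N) = √(-124383 + 188808/137039) = √(-17045133129/137039) = 3*I*√259538666540559/137039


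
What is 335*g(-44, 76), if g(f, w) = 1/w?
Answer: 335/76 ≈ 4.4079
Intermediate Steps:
335*g(-44, 76) = 335/76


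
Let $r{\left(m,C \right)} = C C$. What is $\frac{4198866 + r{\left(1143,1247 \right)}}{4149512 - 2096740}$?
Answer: $\frac{5753875}{2052772} \approx 2.803$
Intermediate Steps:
$r{\left(m,C \right)} = C^{2}$
$\frac{4198866 + r{\left(1143,1247 \right)}}{4149512 - 2096740} = \frac{4198866 + 1247^{2}}{4149512 - 2096740} = \frac{4198866 + 1555009}{2052772} = 5753875 \cdot \frac{1}{2052772} = \frac{5753875}{2052772}$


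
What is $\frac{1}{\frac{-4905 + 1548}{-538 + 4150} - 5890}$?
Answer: $- \frac{1204}{7092679} \approx -0.00016975$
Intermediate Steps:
$\frac{1}{\frac{-4905 + 1548}{-538 + 4150} - 5890} = \frac{1}{- \frac{3357}{3612} - 5890} = \frac{1}{\left(-3357\right) \frac{1}{3612} - 5890} = \frac{1}{- \frac{1119}{1204} - 5890} = \frac{1}{- \frac{7092679}{1204}} = - \frac{1204}{7092679}$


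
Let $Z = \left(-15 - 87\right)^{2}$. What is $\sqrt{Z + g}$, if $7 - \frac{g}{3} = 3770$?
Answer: $i \sqrt{885} \approx 29.749 i$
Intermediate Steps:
$g = -11289$ ($g = 21 - 11310 = -11289$)
$Z = 10404$ ($Z = \left(-102\right)^{2} = 10404$)
$\sqrt{Z + g} = \sqrt{10404 - 11289} = \sqrt{-885} = i \sqrt{885}$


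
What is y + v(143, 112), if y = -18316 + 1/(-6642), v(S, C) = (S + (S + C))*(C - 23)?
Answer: 113618051/6642 ≈ 17106.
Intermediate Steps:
v(S, C) = (-23 + C)*(C + 2*S) (v(S, C) = (S + (C + S))*(-23 + C) = (C + 2*S)*(-23 + C) = (-23 + C)*(C + 2*S))
y = -121654873/6642 (y = -18316 - 1/6642 = -121654873/6642 ≈ -18316.)
y + v(143, 112) = -121654873/6642 + (112**2 - 46*143 - 23*112 + 2*112*143) = -121654873/6642 + (12544 - 6578 - 2576 + 32032) = -121654873/6642 + 35422 = 113618051/6642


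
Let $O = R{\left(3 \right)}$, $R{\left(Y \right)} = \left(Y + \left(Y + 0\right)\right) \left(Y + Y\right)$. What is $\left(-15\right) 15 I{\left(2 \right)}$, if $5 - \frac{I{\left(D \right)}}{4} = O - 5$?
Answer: $23400$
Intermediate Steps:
$R{\left(Y \right)} = 4 Y^{2}$ ($R{\left(Y \right)} = \left(Y + Y\right) 2 Y = 2 Y 2 Y = 4 Y^{2}$)
$O = 36$ ($O = 4 \cdot 3^{2} = 4 \cdot 9 = 36$)
$I{\left(D \right)} = -104$ ($I{\left(D \right)} = 20 - 4 \left(36 - 5\right) = 20 - 124 = -104$)
$\left(-15\right) 15 I{\left(2 \right)} = \left(-15\right) 15 \left(-104\right) = \left(-225\right) \left(-104\right) = 23400$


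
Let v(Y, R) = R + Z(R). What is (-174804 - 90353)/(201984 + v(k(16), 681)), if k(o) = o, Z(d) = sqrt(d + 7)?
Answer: -53738043405/41073101537 + 1060628*sqrt(43)/41073101537 ≈ -1.3082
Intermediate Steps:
Z(d) = sqrt(7 + d)
v(Y, R) = R + sqrt(7 + R)
(-174804 - 90353)/(201984 + v(k(16), 681)) = (-174804 - 90353)/(201984 + (681 + sqrt(7 + 681))) = -265157/(201984 + (681 + sqrt(688))) = -265157/(201984 + (681 + 4*sqrt(43))) = -265157/(202665 + 4*sqrt(43))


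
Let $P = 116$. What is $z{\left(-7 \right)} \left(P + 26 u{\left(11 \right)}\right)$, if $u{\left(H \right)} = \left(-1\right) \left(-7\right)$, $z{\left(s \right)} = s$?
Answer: $-2086$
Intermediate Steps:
$u{\left(H \right)} = 7$
$z{\left(-7 \right)} \left(P + 26 u{\left(11 \right)}\right) = - 7 \left(116 + 26 \cdot 7\right) = - 7 \left(116 + 182\right) = \left(-7\right) 298 = -2086$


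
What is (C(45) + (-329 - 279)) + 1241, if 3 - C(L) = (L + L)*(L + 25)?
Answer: -5664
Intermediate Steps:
C(L) = 3 - 2*L*(25 + L) (C(L) = 3 - (L + L)*(L + 25) = 3 - 2*L*(25 + L))
(C(45) + (-329 - 279)) + 1241 = ((3 - 50*45 - 2*45²) + (-329 - 279)) + 1241 = ((3 - 2250 - 2*2025) - 608) + 1241 = ((3 - 2250 - 4050) - 608) + 1241 = (-6297 - 608) + 1241 = -6905 + 1241 = -5664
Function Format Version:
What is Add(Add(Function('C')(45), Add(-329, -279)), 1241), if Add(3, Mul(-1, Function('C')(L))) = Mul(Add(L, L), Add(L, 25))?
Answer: -5664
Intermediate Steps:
Function('C')(L) = Add(3, Mul(-2, L, Add(25, L))) (Function('C')(L) = Add(3, Mul(-1, Mul(Add(L, L), Add(L, 25)))) = Add(3, Mul(-1, Mul(Mul(2, L), Add(25, L)))) = Add(3, Mul(-1, Mul(2, L, Add(25, L)))) = Add(3, Mul(-2, L, Add(25, L))))
Add(Add(Function('C')(45), Add(-329, -279)), 1241) = Add(Add(Add(3, Mul(-50, 45), Mul(-2, Pow(45, 2))), Add(-329, -279)), 1241) = Add(Add(Add(3, -2250, Mul(-2, 2025)), -608), 1241) = Add(Add(Add(3, -2250, -4050), -608), 1241) = Add(Add(-6297, -608), 1241) = Add(-6905, 1241) = -5664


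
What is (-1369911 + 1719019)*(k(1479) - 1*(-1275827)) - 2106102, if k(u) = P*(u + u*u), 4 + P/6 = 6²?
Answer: 147165940111334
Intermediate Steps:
P = 192 (P = -24 + 6*6² = -24 + 6*36 = -24 + 216 = 192)
k(u) = 192*u + 192*u² (k(u) = 192*(u + u*u) = 192*(u + u²) = 192*u + 192*u²)
(-1369911 + 1719019)*(k(1479) - 1*(-1275827)) - 2106102 = (-1369911 + 1719019)*(192*1479*(1 + 1479) - 1*(-1275827)) - 2106102 = 349108*(192*1479*1480 + 1275827) - 2106102 = 349108*(420272640 + 1275827) - 2106102 = 349108*421548467 - 2106102 = 147165942217436 - 2106102 = 147165940111334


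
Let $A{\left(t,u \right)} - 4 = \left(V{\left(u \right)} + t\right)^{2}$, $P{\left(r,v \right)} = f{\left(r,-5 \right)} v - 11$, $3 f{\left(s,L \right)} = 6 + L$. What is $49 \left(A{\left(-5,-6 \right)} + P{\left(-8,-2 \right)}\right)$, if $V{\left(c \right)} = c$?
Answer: $\frac{16660}{3} \approx 5553.3$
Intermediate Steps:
$f{\left(s,L \right)} = 2 + \frac{L}{3}$ ($f{\left(s,L \right)} = \frac{6 + L}{3} = 2 + \frac{L}{3}$)
$P{\left(r,v \right)} = -11 + \frac{v}{3}$ ($P{\left(r,v \right)} = \left(2 + \frac{1}{3} \left(-5\right)\right) v - 11 = \left(2 - \frac{5}{3}\right) v - 11 = \frac{v}{3} - 11 = -11 + \frac{v}{3}$)
$A{\left(t,u \right)} = 4 + \left(t + u\right)^{2}$ ($A{\left(t,u \right)} = 4 + \left(u + t\right)^{2} = 4 + \left(t + u\right)^{2}$)
$49 \left(A{\left(-5,-6 \right)} + P{\left(-8,-2 \right)}\right) = 49 \left(\left(4 + \left(-5 - 6\right)^{2}\right) + \left(-11 + \frac{1}{3} \left(-2\right)\right)\right) = 49 \left(\left(4 + \left(-11\right)^{2}\right) - \frac{35}{3}\right) = 49 \left(\left(4 + 121\right) - \frac{35}{3}\right) = 49 \left(125 - \frac{35}{3}\right) = 49 \cdot \frac{340}{3} = \frac{16660}{3}$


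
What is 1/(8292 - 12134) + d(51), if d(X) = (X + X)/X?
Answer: 7683/3842 ≈ 1.9997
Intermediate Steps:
d(X) = 2 (d(X) = (2*X)/X = 2)
1/(8292 - 12134) + d(51) = 1/(8292 - 12134) + 2 = 1/(-3842) + 2 = -1/3842 + 2 = 7683/3842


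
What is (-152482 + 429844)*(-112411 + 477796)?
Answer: 101343914370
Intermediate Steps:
(-152482 + 429844)*(-112411 + 477796) = 277362*365385 = 101343914370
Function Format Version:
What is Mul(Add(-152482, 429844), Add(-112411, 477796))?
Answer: 101343914370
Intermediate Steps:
Mul(Add(-152482, 429844), Add(-112411, 477796)) = Mul(277362, 365385) = 101343914370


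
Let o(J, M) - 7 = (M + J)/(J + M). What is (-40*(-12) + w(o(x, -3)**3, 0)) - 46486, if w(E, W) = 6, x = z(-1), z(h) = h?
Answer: -46000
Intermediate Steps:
x = -1
o(J, M) = 8 (o(J, M) = 7 + (M + J)/(J + M) = 7 + (J + M)/(J + M) = 7 + 1 = 8)
(-40*(-12) + w(o(x, -3)**3, 0)) - 46486 = (-40*(-12) + 6) - 46486 = (480 + 6) - 46486 = 486 - 46486 = -46000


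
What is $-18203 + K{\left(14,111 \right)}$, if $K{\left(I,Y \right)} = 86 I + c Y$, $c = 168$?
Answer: $1649$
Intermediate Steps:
$K{\left(I,Y \right)} = 86 I + 168 Y$
$-18203 + K{\left(14,111 \right)} = -18203 + \left(86 \cdot 14 + 168 \cdot 111\right) = -18203 + \left(1204 + 18648\right) = -18203 + 19852 = 1649$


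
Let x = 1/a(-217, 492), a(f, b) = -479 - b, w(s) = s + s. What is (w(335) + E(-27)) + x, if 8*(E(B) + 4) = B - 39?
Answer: 2554697/3884 ≈ 657.75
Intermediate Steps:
w(s) = 2*s
E(B) = -71/8 + B/8 (E(B) = -4 + (B - 39)/8 = -4 + (-39 + B)/8 = -4 + (-39/8 + B/8) = -71/8 + B/8)
x = -1/971 (x = 1/(-479 - 1*492) = 1/(-479 - 492) = 1/(-971) = -1/971 ≈ -0.0010299)
(w(335) + E(-27)) + x = (2*335 + (-71/8 + (1/8)*(-27))) - 1/971 = (670 + (-71/8 - 27/8)) - 1/971 = (670 - 49/4) - 1/971 = 2631/4 - 1/971 = 2554697/3884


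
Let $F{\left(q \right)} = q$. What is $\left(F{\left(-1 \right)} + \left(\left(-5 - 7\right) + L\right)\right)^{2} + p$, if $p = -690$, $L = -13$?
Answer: $-14$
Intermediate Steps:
$\left(F{\left(-1 \right)} + \left(\left(-5 - 7\right) + L\right)\right)^{2} + p = \left(-1 - 25\right)^{2} - 690 = \left(-26\right)^{2} - 690 = 676 - 690 = -14$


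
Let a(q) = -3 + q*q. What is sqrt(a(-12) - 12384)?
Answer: I*sqrt(12243) ≈ 110.65*I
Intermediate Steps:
a(q) = -3 + q**2
sqrt(a(-12) - 12384) = sqrt((-3 + (-12)**2) - 12384) = sqrt((-3 + 144) - 12384) = sqrt(141 - 12384) = sqrt(-12243) = I*sqrt(12243)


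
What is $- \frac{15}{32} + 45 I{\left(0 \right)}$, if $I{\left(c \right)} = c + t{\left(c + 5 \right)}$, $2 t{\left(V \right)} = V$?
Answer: $\frac{3585}{32} \approx 112.03$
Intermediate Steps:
$t{\left(V \right)} = \frac{V}{2}$
$I{\left(c \right)} = \frac{5}{2} + \frac{3 c}{2}$ ($I{\left(c \right)} = c + \frac{c + 5}{2} = c + \frac{5 + c}{2} = c + \left(\frac{5}{2} + \frac{c}{2}\right) = \frac{5}{2} + \frac{3 c}{2}$)
$- \frac{15}{32} + 45 I{\left(0 \right)} = - \frac{15}{32} + 45 \left(\frac{5}{2} + \frac{3}{2} \cdot 0\right) = \left(-15\right) \frac{1}{32} + 45 \left(\frac{5}{2} + 0\right) = - \frac{15}{32} + 45 \cdot \frac{5}{2} = - \frac{15}{32} + \frac{225}{2} = \frac{3585}{32}$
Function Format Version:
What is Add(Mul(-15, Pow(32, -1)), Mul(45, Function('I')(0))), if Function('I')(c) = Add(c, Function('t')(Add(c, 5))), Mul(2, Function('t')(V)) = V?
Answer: Rational(3585, 32) ≈ 112.03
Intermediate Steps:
Function('t')(V) = Mul(Rational(1, 2), V)
Function('I')(c) = Add(Rational(5, 2), Mul(Rational(3, 2), c)) (Function('I')(c) = Add(c, Mul(Rational(1, 2), Add(c, 5))) = Add(c, Mul(Rational(1, 2), Add(5, c))) = Add(c, Add(Rational(5, 2), Mul(Rational(1, 2), c))) = Add(Rational(5, 2), Mul(Rational(3, 2), c)))
Add(Mul(-15, Pow(32, -1)), Mul(45, Function('I')(0))) = Add(Mul(-15, Pow(32, -1)), Mul(45, Add(Rational(5, 2), Mul(Rational(3, 2), 0)))) = Add(Mul(-15, Rational(1, 32)), Mul(45, Add(Rational(5, 2), 0))) = Add(Rational(-15, 32), Mul(45, Rational(5, 2))) = Add(Rational(-15, 32), Rational(225, 2)) = Rational(3585, 32)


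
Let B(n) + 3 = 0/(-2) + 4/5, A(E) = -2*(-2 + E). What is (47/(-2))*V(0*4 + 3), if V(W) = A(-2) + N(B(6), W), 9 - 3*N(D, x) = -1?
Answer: -799/3 ≈ -266.33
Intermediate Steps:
A(E) = 4 - 2*E
B(n) = -11/5 (B(n) = -3 + (0/(-2) + 4/5) = -3 + (0*(-1/2) + 4*(1/5)) = -3 + (0 + 4/5) = -3 + 4/5 = -11/5)
N(D, x) = 10/3 (N(D, x) = 3 - 1/3*(-1) = 3 + 1/3 = 10/3)
V(W) = 34/3 (V(W) = (4 - 2*(-2)) + 10/3 = (4 + 4) + 10/3 = 8 + 10/3 = 34/3)
(47/(-2))*V(0*4 + 3) = (47/(-2))*(34/3) = (47*(-1/2))*(34/3) = -47/2*34/3 = -799/3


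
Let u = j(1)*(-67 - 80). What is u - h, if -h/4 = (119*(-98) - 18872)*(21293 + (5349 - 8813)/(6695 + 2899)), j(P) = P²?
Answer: -4158356036821/1599 ≈ -2.6006e+9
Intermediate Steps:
u = -147 (u = 1²*(-67 - 80) = 1*(-147) = -147)
h = 4158355801768/1599 (h = -4*(119*(-98) - 18872)*(21293 + (5349 - 8813)/(6695 + 2899)) = -4*(-11662 - 18872)*(21293 - 3464/9594) = -(-122136)*(21293 - 3464*1/9594) = -(-122136)*(21293 - 1732/4797) = -(-122136)*102140789/4797 = -4*(-1039588950442/1599) = 4158355801768/1599 ≈ 2.6006e+9)
u - h = -147 - 1*4158355801768/1599 = -147 - 4158355801768/1599 = -4158356036821/1599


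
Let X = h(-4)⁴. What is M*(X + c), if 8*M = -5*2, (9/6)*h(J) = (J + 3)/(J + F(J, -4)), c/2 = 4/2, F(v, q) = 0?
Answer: -25925/5184 ≈ -5.0010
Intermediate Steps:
c = 4 (c = 2*(4/2) = 2*(4*(½)) = 2*2 = 4)
h(J) = 2*(3 + J)/(3*J) (h(J) = 2*((J + 3)/(J + 0))/3 = 2*((3 + J)/J)/3 = 2*(3 + J)/(3*J))
X = 1/1296 (X = (⅔ + 2/(-4))⁴ = (⅔ + 2*(-¼))⁴ = (⅔ - ½)⁴ = (⅙)⁴ = 1/1296 ≈ 0.00077160)
M = -5/4 (M = (-5*2)/8 = (⅛)*(-10) = -5/4 ≈ -1.2500)
M*(X + c) = -5*(1/1296 + 4)/4 = -5/4*5185/1296 = -25925/5184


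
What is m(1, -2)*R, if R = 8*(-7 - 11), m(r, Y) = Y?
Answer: 288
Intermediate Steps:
R = -144 (R = 8*(-18) = -144)
m(1, -2)*R = -2*(-144) = 288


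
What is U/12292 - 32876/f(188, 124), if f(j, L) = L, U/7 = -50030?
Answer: -7991747/27218 ≈ -293.62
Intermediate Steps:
U = -350210 (U = 7*(-50030) = -350210)
U/12292 - 32876/f(188, 124) = -350210/12292 - 32876/124 = -350210*1/12292 - 32876*1/124 = -25015/878 - 8219/31 = -7991747/27218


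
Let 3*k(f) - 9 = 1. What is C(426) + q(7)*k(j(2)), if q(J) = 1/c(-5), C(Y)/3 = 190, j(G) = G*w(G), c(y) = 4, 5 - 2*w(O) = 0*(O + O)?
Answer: 3425/6 ≈ 570.83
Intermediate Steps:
w(O) = 5/2 (w(O) = 5/2 - 0*(O + O) = 5/2 - 0*2*O = 5/2 - ½*0 = 5/2 + 0 = 5/2)
j(G) = 5*G/2 (j(G) = G*(5/2) = 5*G/2)
C(Y) = 570 (C(Y) = 3*190 = 570)
k(f) = 10/3 (k(f) = 3 + (⅓)*1 = 3 + ⅓ = 10/3)
q(J) = ¼ (q(J) = 1/4 = ¼)
C(426) + q(7)*k(j(2)) = 570 + (¼)*(10/3) = 570 + ⅚ = 3425/6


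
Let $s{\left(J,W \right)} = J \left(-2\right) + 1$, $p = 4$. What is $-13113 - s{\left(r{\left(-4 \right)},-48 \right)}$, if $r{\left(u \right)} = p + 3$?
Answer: $-13100$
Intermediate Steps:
$r{\left(u \right)} = 7$ ($r{\left(u \right)} = 4 + 3 = 7$)
$s{\left(J,W \right)} = 1 - 2 J$ ($s{\left(J,W \right)} = - 2 J + 1 = 1 - 2 J$)
$-13113 - s{\left(r{\left(-4 \right)},-48 \right)} = -13113 - \left(1 - 14\right) = -13113 - -13 = -13113 + 13 = -13100$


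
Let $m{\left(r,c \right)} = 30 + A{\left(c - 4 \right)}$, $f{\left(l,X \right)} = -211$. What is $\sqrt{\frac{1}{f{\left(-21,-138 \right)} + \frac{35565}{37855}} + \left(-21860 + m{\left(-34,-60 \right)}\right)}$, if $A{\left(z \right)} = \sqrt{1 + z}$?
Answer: $\frac{\sqrt{-3450874021011378 + 474238195392 i \sqrt{7}}}{397592} \approx 0.02686 + 147.75 i$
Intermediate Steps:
$m{\left(r,c \right)} = 30 + \sqrt{-3 + c}$ ($m{\left(r,c \right)} = 30 + \sqrt{1 + \left(c - 4\right)} = 30 + \sqrt{1 + \left(-4 + c\right)} = 30 + \sqrt{-3 + c}$)
$\sqrt{\frac{1}{f{\left(-21,-138 \right)} + \frac{35565}{37855}} + \left(-21860 + m{\left(-34,-60 \right)}\right)} = \sqrt{\frac{1}{-211 + \frac{35565}{37855}} - \left(21830 - \sqrt{-3 - 60}\right)} = \sqrt{\frac{1}{-211 + 35565 \cdot \frac{1}{37855}} - \left(21830 - 3 i \sqrt{7}\right)} = \sqrt{\frac{1}{-211 + \frac{7113}{7571}} - \left(21830 - 3 i \sqrt{7}\right)} = \sqrt{\frac{1}{- \frac{1590368}{7571}} - \left(21830 - 3 i \sqrt{7}\right)} = \sqrt{- \frac{7571}{1590368} - \left(21830 - 3 i \sqrt{7}\right)} = \sqrt{- \frac{34717741011}{1590368} + 3 i \sqrt{7}}$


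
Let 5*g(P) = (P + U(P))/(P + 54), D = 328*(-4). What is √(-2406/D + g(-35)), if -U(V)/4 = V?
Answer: √28537107/3116 ≈ 1.7144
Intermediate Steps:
U(V) = -4*V
D = -1312
g(P) = -3*P/(5*(54 + P)) (g(P) = ((P - 4*P)/(P + 54))/5 = ((-3*P)/(54 + P))/5 = (-3*P/(54 + P))/5 = -3*P/(5*(54 + P)))
√(-2406/D + g(-35)) = √(-2406/(-1312) - 3*(-35)/(270 + 5*(-35))) = √(-2406*(-1/1312) - 3*(-35)/(270 - 175)) = √(1203/656 - 3*(-35)/95) = √(1203/656 - 3*(-35)*1/95) = √(1203/656 + 21/19) = √(36633/12464) = √28537107/3116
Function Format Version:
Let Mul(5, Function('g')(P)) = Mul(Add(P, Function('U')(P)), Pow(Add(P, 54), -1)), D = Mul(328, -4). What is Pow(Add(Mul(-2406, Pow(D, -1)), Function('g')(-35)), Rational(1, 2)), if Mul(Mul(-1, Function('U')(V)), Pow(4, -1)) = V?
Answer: Mul(Rational(1, 3116), Pow(28537107, Rational(1, 2))) ≈ 1.7144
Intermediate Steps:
Function('U')(V) = Mul(-4, V)
D = -1312
Function('g')(P) = Mul(Rational(-3, 5), P, Pow(Add(54, P), -1)) (Function('g')(P) = Mul(Rational(1, 5), Mul(Add(P, Mul(-4, P)), Pow(Add(P, 54), -1))) = Mul(Rational(1, 5), Mul(Mul(-3, P), Pow(Add(54, P), -1))) = Mul(Rational(1, 5), Mul(-3, P, Pow(Add(54, P), -1))) = Mul(Rational(-3, 5), P, Pow(Add(54, P), -1)))
Pow(Add(Mul(-2406, Pow(D, -1)), Function('g')(-35)), Rational(1, 2)) = Pow(Add(Mul(-2406, Pow(-1312, -1)), Mul(-3, -35, Pow(Add(270, Mul(5, -35)), -1))), Rational(1, 2)) = Pow(Add(Mul(-2406, Rational(-1, 1312)), Mul(-3, -35, Pow(Add(270, -175), -1))), Rational(1, 2)) = Pow(Add(Rational(1203, 656), Mul(-3, -35, Pow(95, -1))), Rational(1, 2)) = Pow(Add(Rational(1203, 656), Mul(-3, -35, Rational(1, 95))), Rational(1, 2)) = Pow(Add(Rational(1203, 656), Rational(21, 19)), Rational(1, 2)) = Pow(Rational(36633, 12464), Rational(1, 2)) = Mul(Rational(1, 3116), Pow(28537107, Rational(1, 2)))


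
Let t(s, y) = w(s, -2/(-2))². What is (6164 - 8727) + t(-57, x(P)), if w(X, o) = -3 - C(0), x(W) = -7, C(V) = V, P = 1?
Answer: -2554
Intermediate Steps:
w(X, o) = -3 (w(X, o) = -3 - 1*0 = -3 + 0 = -3)
t(s, y) = 9 (t(s, y) = (-3)² = 9)
(6164 - 8727) + t(-57, x(P)) = (6164 - 8727) + 9 = -2563 + 9 = -2554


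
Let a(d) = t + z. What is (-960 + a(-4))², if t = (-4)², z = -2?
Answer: 894916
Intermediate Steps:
t = 16
a(d) = 14 (a(d) = 16 - 2 = 14)
(-960 + a(-4))² = (-960 + 14)² = (-946)² = 894916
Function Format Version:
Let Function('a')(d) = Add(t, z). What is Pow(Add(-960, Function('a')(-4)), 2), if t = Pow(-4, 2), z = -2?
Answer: 894916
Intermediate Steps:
t = 16
Function('a')(d) = 14 (Function('a')(d) = Add(16, -2) = 14)
Pow(Add(-960, Function('a')(-4)), 2) = Pow(Add(-960, 14), 2) = Pow(-946, 2) = 894916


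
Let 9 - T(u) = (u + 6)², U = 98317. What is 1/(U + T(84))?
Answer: 1/90226 ≈ 1.1083e-5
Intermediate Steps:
T(u) = 9 - (6 + u)² (T(u) = 9 - (u + 6)² = 9 - (6 + u)²)
1/(U + T(84)) = 1/(98317 + (9 - (6 + 84)²)) = 1/(98317 + (9 - 1*90²)) = 1/(98317 + (9 - 1*8100)) = 1/(98317 + (9 - 8100)) = 1/(98317 - 8091) = 1/90226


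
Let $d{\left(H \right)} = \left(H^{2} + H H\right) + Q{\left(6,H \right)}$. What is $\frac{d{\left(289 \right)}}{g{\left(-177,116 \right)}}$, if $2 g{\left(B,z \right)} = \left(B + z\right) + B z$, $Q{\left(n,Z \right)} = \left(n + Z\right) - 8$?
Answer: $- \frac{334658}{20593} \approx -16.251$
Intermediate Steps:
$Q{\left(n,Z \right)} = -8 + Z + n$ ($Q{\left(n,Z \right)} = \left(Z + n\right) - 8 = -8 + Z + n$)
$d{\left(H \right)} = -2 + H + 2 H^{2}$ ($d{\left(H \right)} = \left(H^{2} + H H\right) + \left(-8 + H + 6\right) = \left(H^{2} + H^{2}\right) + \left(-2 + H\right) = 2 H^{2} + \left(-2 + H\right) = -2 + H + 2 H^{2}$)
$g{\left(B,z \right)} = \frac{B}{2} + \frac{z}{2} + \frac{B z}{2}$ ($g{\left(B,z \right)} = \frac{\left(B + z\right) + B z}{2} = \frac{B + z + B z}{2} = \frac{B}{2} + \frac{z}{2} + \frac{B z}{2}$)
$\frac{d{\left(289 \right)}}{g{\left(-177,116 \right)}} = \frac{-2 + 289 + 2 \cdot 289^{2}}{\frac{1}{2} \left(-177\right) + \frac{1}{2} \cdot 116 + \frac{1}{2} \left(-177\right) 116} = \frac{-2 + 289 + 2 \cdot 83521}{- \frac{177}{2} + 58 - 10266} = \frac{-2 + 289 + 167042}{- \frac{20593}{2}} = 167329 \left(- \frac{2}{20593}\right) = - \frac{334658}{20593}$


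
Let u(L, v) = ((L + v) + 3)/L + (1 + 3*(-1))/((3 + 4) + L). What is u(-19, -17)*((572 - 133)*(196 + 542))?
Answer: 11717349/19 ≈ 6.1670e+5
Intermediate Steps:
u(L, v) = -2/(7 + L) + (3 + L + v)/L (u(L, v) = (3 + L + v)/L + (1 - 3)/(7 + L) = (3 + L + v)/L - 2/(7 + L) = -2/(7 + L) + (3 + L + v)/L)
u(-19, -17)*((572 - 133)*(196 + 542)) = ((21 + (-19)**2 + 7*(-17) + 8*(-19) - 19*(-17))/((-19)*(7 - 19)))*((572 - 133)*(196 + 542)) = (-1/19*(21 + 361 - 119 - 152 + 323)/(-12))*(439*738) = -1/19*(-1/12)*434*323982 = (217/114)*323982 = 11717349/19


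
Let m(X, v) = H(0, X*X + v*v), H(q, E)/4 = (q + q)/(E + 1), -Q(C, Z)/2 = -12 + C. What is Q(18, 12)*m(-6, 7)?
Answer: 0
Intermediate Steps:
Q(C, Z) = 24 - 2*C (Q(C, Z) = -2*(-12 + C) = 24 - 2*C)
H(q, E) = 8*q/(1 + E) (H(q, E) = 4*((q + q)/(E + 1)) = 4*((2*q)/(1 + E)) = 4*(2*q/(1 + E)) = 8*q/(1 + E))
m(X, v) = 0 (m(X, v) = 8*0/(1 + (X*X + v*v)) = 8*0/(1 + (X² + v²)) = 8*0/(1 + X² + v²) = 0)
Q(18, 12)*m(-6, 7) = (24 - 2*18)*0 = (24 - 36)*0 = -12*0 = 0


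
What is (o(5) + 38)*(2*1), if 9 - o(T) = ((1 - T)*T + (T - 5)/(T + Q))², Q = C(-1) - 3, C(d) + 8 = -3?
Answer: -706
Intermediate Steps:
C(d) = -11 (C(d) = -8 - 3 = -11)
Q = -14 (Q = -11 - 3 = -14)
o(T) = 9 - (T*(1 - T) + (-5 + T)/(-14 + T))² (o(T) = 9 - ((1 - T)*T + (T - 5)/(T - 14))² = 9 - (T*(1 - T) + (-5 + T)/(-14 + T))²)
(o(5) + 38)*(2*1) = ((9 - (5 + 5³ - 15*5² + 13*5)²/(-14 + 5)²) + 38)*(2*1) = ((9 - 1*(5 + 125 - 15*25 + 65)²/(-9)²) + 38)*2 = ((9 - 1*1/81*(5 + 125 - 375 + 65)²) + 38)*2 = ((9 - 1*1/81*(-180)²) + 38)*2 = ((9 - 1*1/81*32400) + 38)*2 = ((9 - 400) + 38)*2 = (-391 + 38)*2 = -353*2 = -706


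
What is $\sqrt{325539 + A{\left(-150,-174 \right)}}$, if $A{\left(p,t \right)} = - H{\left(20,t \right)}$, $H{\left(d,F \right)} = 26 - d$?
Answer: $\sqrt{325533} \approx 570.55$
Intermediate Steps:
$A{\left(p,t \right)} = -6$ ($A{\left(p,t \right)} = - (26 - 20) = \left(-1\right) 6 = -6$)
$\sqrt{325539 + A{\left(-150,-174 \right)}} = \sqrt{325539 - 6} = \sqrt{325533}$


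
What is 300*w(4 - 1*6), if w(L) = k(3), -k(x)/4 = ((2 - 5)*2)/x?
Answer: 2400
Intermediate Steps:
k(x) = 24/x (k(x) = -4*(2 - 5)*2/x = -4*(-3*2)/x = -(-24)/x = 24/x)
w(L) = 8 (w(L) = 24/3 = 24*(1/3) = 8)
300*w(4 - 1*6) = 300*8 = 2400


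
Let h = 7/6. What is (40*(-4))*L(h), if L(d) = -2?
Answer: 320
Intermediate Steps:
h = 7/6 (h = 7*(⅙) = 7/6 ≈ 1.1667)
(40*(-4))*L(h) = (40*(-4))*(-2) = -160*(-2) = 320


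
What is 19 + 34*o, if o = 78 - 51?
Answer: 937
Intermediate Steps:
o = 27
19 + 34*o = 19 + 34*27 = 19 + 918 = 937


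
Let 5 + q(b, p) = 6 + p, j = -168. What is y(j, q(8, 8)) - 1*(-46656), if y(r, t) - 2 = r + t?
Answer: 46499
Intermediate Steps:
q(b, p) = 1 + p (q(b, p) = -5 + (6 + p) = 1 + p)
y(r, t) = 2 + r + t (y(r, t) = 2 + (r + t) = 2 + r + t)
y(j, q(8, 8)) - 1*(-46656) = (2 - 168 + (1 + 8)) - 1*(-46656) = (2 - 168 + 9) + 46656 = -157 + 46656 = 46499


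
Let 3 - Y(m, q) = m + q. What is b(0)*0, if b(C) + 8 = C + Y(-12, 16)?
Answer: 0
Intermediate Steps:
Y(m, q) = 3 - m - q (Y(m, q) = 3 - (m + q) = 3 + (-m - q) = 3 - m - q)
b(C) = -9 + C (b(C) = -8 + (C + (3 - 1*(-12) - 1*16)) = -8 + (C + (3 + 12 - 16)) = -8 + (C - 1) = -8 + (-1 + C) = -9 + C)
b(0)*0 = (-9 + 0)*0 = -9*0 = 0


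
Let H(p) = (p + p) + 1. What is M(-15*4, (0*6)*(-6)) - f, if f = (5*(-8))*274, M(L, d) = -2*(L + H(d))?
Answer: 11078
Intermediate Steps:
H(p) = 1 + 2*p (H(p) = 2*p + 1 = 1 + 2*p)
M(L, d) = -2 - 4*d - 2*L (M(L, d) = -2*(L + (1 + 2*d)) = -2*(1 + L + 2*d) = -2 - 4*d - 2*L)
f = -10960 (f = -40*274 = -10960)
M(-15*4, (0*6)*(-6)) - f = (-2 - 4*0*6*(-6) - (-30)*4) - 1*(-10960) = (-2 - 0*(-6) - 2*(-60)) + 10960 = (-2 - 4*0 + 120) + 10960 = (-2 + 0 + 120) + 10960 = 118 + 10960 = 11078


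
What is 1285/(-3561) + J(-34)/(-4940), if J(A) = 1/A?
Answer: -215825039/598105560 ≈ -0.36085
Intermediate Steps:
1285/(-3561) + J(-34)/(-4940) = 1285/(-3561) + 1/(-34*(-4940)) = 1285*(-1/3561) - 1/34*(-1/4940) = -1285/3561 + 1/167960 = -215825039/598105560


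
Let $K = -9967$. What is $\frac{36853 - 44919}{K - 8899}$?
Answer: $\frac{4033}{9433} \approx 0.42754$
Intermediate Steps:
$\frac{36853 - 44919}{K - 8899} = \frac{36853 - 44919}{-9967 - 8899} = - \frac{8066}{-18866} = \left(-8066\right) \left(- \frac{1}{18866}\right) = \frac{4033}{9433}$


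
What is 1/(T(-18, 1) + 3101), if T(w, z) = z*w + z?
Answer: 1/3084 ≈ 0.00032425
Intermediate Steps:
T(w, z) = z + w*z (T(w, z) = w*z + z = z + w*z)
1/(T(-18, 1) + 3101) = 1/(1*(1 - 18) + 3101) = 1/(1*(-17) + 3101) = 1/(-17 + 3101) = 1/3084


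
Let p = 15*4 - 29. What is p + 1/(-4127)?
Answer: 127936/4127 ≈ 31.000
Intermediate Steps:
p = 31 (p = 60 - 29 = 31)
p + 1/(-4127) = 31 + 1/(-4127) = 31 - 1/4127 = 127936/4127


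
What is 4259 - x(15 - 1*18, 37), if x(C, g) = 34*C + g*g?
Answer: 2992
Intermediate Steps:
x(C, g) = g² + 34*C (x(C, g) = 34*C + g² = g² + 34*C)
4259 - x(15 - 1*18, 37) = 4259 - (37² + 34*(15 - 1*18)) = 4259 - (1369 + 34*(15 - 18)) = 4259 - (1369 + 34*(-3)) = 4259 - (1369 - 102) = 4259 - 1*1267 = 4259 - 1267 = 2992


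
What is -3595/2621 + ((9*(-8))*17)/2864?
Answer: -1688023/938318 ≈ -1.7990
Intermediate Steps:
-3595/2621 + ((9*(-8))*17)/2864 = -3595*1/2621 - 72*17*(1/2864) = -3595/2621 - 1224*1/2864 = -3595/2621 - 153/358 = -1688023/938318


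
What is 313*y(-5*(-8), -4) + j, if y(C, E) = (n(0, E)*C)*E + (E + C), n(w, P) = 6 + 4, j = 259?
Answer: -489273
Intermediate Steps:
n(w, P) = 10
y(C, E) = C + E + 10*C*E (y(C, E) = (10*C)*E + (E + C) = 10*C*E + (C + E) = C + E + 10*C*E)
313*y(-5*(-8), -4) + j = 313*(-5*(-8) - 4 + 10*(-5*(-8))*(-4)) + 259 = 313*(40 - 4 + 10*40*(-4)) + 259 = 313*(40 - 4 - 1600) + 259 = 313*(-1564) + 259 = -489532 + 259 = -489273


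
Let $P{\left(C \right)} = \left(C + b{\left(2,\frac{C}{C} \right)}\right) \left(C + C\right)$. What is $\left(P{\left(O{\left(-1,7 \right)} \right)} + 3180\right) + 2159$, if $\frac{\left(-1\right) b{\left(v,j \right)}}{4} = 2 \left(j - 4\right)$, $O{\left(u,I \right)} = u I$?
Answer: $5101$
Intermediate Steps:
$O{\left(u,I \right)} = I u$
$b{\left(v,j \right)} = 32 - 8 j$ ($b{\left(v,j \right)} = - 4 \cdot 2 \left(j - 4\right) = - 4 \cdot 2 \left(-4 + j\right) = - 4 \left(-8 + 2 j\right) = 32 - 8 j$)
$P{\left(C \right)} = 2 C \left(24 + C\right)$ ($P{\left(C \right)} = \left(C + \left(32 - 8 \frac{C}{C}\right)\right) \left(C + C\right) = \left(C + \left(32 - 8\right)\right) 2 C = \left(C + 24\right) 2 C = \left(24 + C\right) 2 C = 2 C \left(24 + C\right)$)
$\left(P{\left(O{\left(-1,7 \right)} \right)} + 3180\right) + 2159 = \left(2 \cdot 7 \left(-1\right) \left(24 + 7 \left(-1\right)\right) + 3180\right) + 2159 = \left(2 \left(-7\right) \left(24 - 7\right) + 3180\right) + 2159 = \left(2 \left(-7\right) 17 + 3180\right) + 2159 = \left(-238 + 3180\right) + 2159 = 2942 + 2159 = 5101$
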